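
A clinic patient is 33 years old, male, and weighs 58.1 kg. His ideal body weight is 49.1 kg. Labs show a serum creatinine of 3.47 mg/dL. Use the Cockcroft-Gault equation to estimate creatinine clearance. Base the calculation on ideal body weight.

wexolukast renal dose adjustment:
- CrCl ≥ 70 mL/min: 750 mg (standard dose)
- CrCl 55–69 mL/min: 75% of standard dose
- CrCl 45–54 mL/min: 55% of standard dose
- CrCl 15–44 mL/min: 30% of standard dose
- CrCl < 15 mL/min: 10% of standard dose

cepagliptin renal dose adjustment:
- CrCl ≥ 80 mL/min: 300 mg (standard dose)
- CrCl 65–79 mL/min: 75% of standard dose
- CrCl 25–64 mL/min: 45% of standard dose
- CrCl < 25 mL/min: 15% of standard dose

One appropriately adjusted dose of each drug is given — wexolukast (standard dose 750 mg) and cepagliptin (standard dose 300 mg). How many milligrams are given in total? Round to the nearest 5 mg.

270 mg

CrCl = (140 − 33) × 49.1 / (72 × 3.47) = 5253.7 / 249.84 ≈ 21.0 mL/min
CrCl ≈ 21 mL/min.
wexolukast: 15–44 mL/min → 30% of 750 mg = 225 mg.
cepagliptin: < 25 mL/min → 15% of 300 mg = 45 mg.
Total = 225 + 45 = 270 mg.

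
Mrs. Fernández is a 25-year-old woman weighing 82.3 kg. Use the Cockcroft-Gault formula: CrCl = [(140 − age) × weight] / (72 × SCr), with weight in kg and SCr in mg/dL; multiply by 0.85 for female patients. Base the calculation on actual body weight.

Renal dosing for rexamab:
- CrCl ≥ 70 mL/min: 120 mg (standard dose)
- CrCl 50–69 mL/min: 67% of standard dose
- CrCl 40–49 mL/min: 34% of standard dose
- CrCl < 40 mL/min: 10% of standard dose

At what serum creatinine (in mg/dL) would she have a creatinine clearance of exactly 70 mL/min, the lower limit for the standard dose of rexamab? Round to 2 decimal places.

Standard dose requires CrCl ≥ 70 mL/min.
Set (140 − 25) × 82.3 × 0.85 / (72 × SCr) = 70
SCr = (140 − 25) × 82.3 × 0.85 / (72 × 70) = 1.596 mg/dL

1.60 mg/dL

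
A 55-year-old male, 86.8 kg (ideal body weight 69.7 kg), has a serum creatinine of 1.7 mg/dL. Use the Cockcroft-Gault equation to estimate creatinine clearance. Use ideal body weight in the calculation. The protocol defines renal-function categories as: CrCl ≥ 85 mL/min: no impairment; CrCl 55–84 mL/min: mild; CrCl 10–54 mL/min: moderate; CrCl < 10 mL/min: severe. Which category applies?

CrCl = (140 − 55) × 69.7 / (72 × 1.7) = 5924.5 / 122.40 ≈ 48.4 mL/min
48 mL/min falls in the 'moderate' range.

moderate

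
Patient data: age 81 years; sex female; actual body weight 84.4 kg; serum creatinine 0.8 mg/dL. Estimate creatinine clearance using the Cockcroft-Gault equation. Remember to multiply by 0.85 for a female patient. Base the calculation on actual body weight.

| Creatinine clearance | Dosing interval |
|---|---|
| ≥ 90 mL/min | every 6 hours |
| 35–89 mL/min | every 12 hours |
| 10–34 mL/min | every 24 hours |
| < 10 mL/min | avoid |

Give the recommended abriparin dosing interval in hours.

every 12 hours

CrCl = (140 − 81) × 84.4 / (72 × 0.8) × 0.85 = 4979.6 / 57.60 × 0.85 ≈ 73.5 mL/min
CrCl ≈ 73 mL/min → bracket 35–89 mL/min → every 12 hours.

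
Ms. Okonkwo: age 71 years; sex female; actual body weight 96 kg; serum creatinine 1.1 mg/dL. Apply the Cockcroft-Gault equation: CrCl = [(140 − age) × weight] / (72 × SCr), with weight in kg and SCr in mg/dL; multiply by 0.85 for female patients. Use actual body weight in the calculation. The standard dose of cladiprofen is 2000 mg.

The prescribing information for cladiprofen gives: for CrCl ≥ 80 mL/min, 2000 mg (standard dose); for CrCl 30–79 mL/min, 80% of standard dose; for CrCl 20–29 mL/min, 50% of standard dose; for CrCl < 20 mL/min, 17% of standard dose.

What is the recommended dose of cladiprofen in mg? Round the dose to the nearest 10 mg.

CrCl = (140 − 71) × 96 / (72 × 1.1) × 0.85 = 6624.0 / 79.20 × 0.85 ≈ 71.1 mL/min
CrCl ≈ 71 mL/min → bracket 30–79 mL/min.
80% of 2000 mg = 1600 mg

1600 mg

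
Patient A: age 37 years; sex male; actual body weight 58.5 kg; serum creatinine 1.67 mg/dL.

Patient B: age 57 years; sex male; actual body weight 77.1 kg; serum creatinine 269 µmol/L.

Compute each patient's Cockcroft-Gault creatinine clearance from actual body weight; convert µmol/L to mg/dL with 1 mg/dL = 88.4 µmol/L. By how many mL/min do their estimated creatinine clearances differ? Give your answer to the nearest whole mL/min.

Patient A: CrCl = (140 − 37) × 58.5 / (72 × 1.67) = 6025.5 / 120.24 ≈ 50.1 mL/min
Patient B: SCr = 269 / 88.4 = 3.043 mg/dL
Patient B: CrCl = (140 − 57) × 77.1 / (72 × 3.043) = 6399.3 / 219.10 ≈ 29.2 mL/min
|50.1 − 29.2| = 20.9 mL/min

21 mL/min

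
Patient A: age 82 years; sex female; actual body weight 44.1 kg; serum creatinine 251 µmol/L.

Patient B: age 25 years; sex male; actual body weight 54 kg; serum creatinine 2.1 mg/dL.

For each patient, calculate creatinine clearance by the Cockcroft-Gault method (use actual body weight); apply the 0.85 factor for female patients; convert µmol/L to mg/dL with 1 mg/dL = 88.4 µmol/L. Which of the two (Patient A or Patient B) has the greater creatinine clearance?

Patient B

Patient A: SCr = 251 / 88.4 = 2.839 mg/dL
Patient A: CrCl = (140 − 82) × 44.1 / (72 × 2.839) × 0.85 = 2557.8 / 204.41 × 0.85 ≈ 10.6 mL/min
Patient B: CrCl = (140 − 25) × 54 / (72 × 2.1) = 6210.0 / 151.20 ≈ 41.1 mL/min
10.6 vs 41.1 mL/min → Patient B is higher.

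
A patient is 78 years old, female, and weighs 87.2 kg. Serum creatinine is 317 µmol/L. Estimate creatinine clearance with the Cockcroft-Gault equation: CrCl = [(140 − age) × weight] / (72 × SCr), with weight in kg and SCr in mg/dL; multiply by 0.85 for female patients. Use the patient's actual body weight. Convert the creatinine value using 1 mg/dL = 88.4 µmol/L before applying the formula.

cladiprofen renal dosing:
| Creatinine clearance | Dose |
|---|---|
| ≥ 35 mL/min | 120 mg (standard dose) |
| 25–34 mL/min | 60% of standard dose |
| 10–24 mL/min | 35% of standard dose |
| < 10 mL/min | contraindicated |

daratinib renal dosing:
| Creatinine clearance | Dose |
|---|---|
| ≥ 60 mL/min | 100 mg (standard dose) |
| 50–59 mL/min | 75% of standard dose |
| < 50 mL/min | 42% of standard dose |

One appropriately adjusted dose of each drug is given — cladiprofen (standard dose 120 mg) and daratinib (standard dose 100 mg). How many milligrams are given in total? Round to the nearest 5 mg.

85 mg

SCr = 317 / 88.4 = 3.586 mg/dL
CrCl = (140 − 78) × 87.2 / (72 × 3.586) × 0.85 = 5406.4 / 258.19 × 0.85 ≈ 17.8 mL/min
CrCl ≈ 18 mL/min.
cladiprofen: 10–24 mL/min → 35% of 120 mg = 42 mg.
daratinib: < 50 mL/min → 42% of 100 mg = 42 mg.
Total = 42 + 42 = 84 mg.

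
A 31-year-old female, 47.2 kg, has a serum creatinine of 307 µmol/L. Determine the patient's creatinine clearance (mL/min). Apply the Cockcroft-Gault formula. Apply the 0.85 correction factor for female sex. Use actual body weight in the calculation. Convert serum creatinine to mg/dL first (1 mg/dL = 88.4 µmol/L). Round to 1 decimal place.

17.5 mL/min

SCr = 307 / 88.4 = 3.473 mg/dL
CrCl = (140 − 31) × 47.2 / (72 × 3.473) × 0.85 = 5144.8 / 250.06 × 0.85 ≈ 17.5 mL/min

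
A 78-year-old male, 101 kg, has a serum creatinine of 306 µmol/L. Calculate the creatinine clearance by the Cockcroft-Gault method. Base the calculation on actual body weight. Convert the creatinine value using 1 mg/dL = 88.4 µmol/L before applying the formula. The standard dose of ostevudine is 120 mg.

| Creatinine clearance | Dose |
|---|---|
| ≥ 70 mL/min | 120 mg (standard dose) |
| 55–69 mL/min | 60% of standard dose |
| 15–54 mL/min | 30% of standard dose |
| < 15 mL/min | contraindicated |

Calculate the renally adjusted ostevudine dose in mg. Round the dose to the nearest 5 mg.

35 mg

SCr = 306 / 88.4 = 3.462 mg/dL
CrCl = (140 − 78) × 101 / (72 × 3.462) = 6262.0 / 249.26 ≈ 25.1 mL/min
CrCl ≈ 25 mL/min → bracket 15–54 mL/min.
30% of 120 mg = 36 mg → 35 mg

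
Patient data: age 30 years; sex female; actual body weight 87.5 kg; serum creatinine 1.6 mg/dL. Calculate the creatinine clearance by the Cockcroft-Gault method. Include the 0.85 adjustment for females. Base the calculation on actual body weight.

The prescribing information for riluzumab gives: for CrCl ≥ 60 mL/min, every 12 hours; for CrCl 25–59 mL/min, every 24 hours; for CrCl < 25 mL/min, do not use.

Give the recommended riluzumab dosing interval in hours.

CrCl = (140 − 30) × 87.5 / (72 × 1.6) × 0.85 = 9625.0 / 115.20 × 0.85 ≈ 71.0 mL/min
CrCl ≈ 71 mL/min → bracket ≥ 60 mL/min → every 12 hours.

every 12 hours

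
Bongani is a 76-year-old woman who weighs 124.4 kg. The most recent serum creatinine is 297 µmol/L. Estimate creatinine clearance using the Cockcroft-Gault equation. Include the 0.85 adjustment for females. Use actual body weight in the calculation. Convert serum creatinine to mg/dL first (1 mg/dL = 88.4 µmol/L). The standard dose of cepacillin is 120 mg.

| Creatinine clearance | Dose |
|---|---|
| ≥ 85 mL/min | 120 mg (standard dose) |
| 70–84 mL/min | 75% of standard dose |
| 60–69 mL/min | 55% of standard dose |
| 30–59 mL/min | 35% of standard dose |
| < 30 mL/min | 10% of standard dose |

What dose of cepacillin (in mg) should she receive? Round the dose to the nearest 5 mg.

10 mg

SCr = 297 / 88.4 = 3.36 mg/dL
CrCl = (140 − 76) × 124.4 / (72 × 3.36) × 0.85 = 7961.6 / 241.92 × 0.85 ≈ 28.0 mL/min
CrCl ≈ 28 mL/min → bracket < 30 mL/min.
10% of 120 mg = 12 mg → 10 mg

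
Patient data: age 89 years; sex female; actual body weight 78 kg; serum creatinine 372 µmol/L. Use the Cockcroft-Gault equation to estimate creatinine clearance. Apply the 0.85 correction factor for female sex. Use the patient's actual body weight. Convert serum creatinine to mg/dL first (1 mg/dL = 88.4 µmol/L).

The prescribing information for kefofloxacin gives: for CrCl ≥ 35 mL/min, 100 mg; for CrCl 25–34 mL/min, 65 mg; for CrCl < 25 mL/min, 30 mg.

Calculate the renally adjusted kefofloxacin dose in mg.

SCr = 372 / 88.4 = 4.208 mg/dL
CrCl = (140 − 89) × 78 / (72 × 4.208) × 0.85 = 3978.0 / 302.98 × 0.85 ≈ 11.2 mL/min
CrCl ≈ 11 mL/min → bracket < 25 mL/min.
Dose for this bracket: 30 mg.

30 mg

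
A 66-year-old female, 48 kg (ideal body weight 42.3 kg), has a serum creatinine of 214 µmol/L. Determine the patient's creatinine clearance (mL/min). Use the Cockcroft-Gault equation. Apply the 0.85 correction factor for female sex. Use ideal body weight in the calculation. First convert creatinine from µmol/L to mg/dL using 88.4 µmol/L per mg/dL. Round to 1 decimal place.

15.3 mL/min

SCr = 214 / 88.4 = 2.421 mg/dL
CrCl = (140 − 66) × 42.3 / (72 × 2.421) × 0.85 = 3130.2 / 174.31 × 0.85 ≈ 15.3 mL/min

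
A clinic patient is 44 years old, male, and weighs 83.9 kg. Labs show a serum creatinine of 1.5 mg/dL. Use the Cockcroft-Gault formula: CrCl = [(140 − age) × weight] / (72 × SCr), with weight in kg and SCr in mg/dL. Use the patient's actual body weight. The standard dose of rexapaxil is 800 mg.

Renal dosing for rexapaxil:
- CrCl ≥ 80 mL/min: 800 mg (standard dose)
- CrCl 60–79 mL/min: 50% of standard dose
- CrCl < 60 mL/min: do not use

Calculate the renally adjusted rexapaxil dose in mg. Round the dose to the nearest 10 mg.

400 mg

CrCl = (140 − 44) × 83.9 / (72 × 1.5) = 8054.4 / 108.00 ≈ 74.6 mL/min
CrCl ≈ 75 mL/min → bracket 60–79 mL/min.
50% of 800 mg = 400 mg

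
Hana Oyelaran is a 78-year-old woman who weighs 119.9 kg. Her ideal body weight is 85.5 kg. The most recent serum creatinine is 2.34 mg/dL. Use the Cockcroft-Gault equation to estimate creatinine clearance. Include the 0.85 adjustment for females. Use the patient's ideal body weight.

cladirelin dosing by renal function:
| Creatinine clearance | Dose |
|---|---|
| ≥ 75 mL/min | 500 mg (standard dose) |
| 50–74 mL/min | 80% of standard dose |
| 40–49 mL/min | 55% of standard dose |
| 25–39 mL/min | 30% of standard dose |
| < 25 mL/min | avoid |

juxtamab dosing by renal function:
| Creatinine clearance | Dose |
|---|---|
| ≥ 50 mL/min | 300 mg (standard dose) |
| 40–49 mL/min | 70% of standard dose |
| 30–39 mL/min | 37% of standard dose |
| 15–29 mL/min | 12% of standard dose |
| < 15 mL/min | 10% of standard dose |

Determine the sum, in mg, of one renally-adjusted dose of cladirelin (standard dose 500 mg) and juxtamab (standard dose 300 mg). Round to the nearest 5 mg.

185 mg

CrCl = (140 − 78) × 85.5 / (72 × 2.34) × 0.85 = 5301.0 / 168.48 × 0.85 ≈ 26.7 mL/min
CrCl ≈ 27 mL/min.
cladirelin: 25–39 mL/min → 30% of 500 mg = 150 mg.
juxtamab: 15–29 mL/min → 12% of 300 mg = 36 mg.
Total = 150 + 36 = 186 mg.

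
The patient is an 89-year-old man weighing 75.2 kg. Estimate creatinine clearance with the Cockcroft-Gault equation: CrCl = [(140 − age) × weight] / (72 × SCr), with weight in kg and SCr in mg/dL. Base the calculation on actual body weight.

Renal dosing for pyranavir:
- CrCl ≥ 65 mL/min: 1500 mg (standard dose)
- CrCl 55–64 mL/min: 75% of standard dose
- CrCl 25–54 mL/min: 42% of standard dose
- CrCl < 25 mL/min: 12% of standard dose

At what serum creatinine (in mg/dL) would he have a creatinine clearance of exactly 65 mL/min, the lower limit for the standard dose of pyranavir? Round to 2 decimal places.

0.82 mg/dL

Standard dose requires CrCl ≥ 65 mL/min.
Set (140 − 89) × 75.2 / (72 × SCr) = 65
SCr = (140 − 89) × 75.2 / (72 × 65) = 0.819 mg/dL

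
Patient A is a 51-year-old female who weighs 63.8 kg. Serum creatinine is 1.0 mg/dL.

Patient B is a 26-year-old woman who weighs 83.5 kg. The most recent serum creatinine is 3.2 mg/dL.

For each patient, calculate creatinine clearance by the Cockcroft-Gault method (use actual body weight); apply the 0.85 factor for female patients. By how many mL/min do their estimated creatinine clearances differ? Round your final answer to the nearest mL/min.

32 mL/min

Patient A: CrCl = (140 − 51) × 63.8 / (72 × 1) × 0.85 = 5678.2 / 72.00 × 0.85 ≈ 67.0 mL/min
Patient B: CrCl = (140 − 26) × 83.5 / (72 × 3.2) × 0.85 = 9519.0 / 230.40 × 0.85 ≈ 35.1 mL/min
|67.0 − 35.1| = 31.9 mL/min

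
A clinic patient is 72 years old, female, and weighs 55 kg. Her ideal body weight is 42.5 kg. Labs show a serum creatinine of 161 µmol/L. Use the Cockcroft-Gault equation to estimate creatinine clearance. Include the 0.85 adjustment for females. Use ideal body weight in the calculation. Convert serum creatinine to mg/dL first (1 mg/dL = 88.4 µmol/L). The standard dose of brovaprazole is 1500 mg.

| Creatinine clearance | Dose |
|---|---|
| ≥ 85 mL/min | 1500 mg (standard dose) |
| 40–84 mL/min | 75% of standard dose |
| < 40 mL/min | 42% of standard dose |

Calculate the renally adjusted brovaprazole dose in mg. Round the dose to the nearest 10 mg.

630 mg

SCr = 161 / 88.4 = 1.821 mg/dL
CrCl = (140 − 72) × 42.5 / (72 × 1.821) × 0.85 = 2890.0 / 131.11 × 0.85 ≈ 18.7 mL/min
CrCl ≈ 19 mL/min → bracket < 40 mL/min.
42% of 1500 mg = 630 mg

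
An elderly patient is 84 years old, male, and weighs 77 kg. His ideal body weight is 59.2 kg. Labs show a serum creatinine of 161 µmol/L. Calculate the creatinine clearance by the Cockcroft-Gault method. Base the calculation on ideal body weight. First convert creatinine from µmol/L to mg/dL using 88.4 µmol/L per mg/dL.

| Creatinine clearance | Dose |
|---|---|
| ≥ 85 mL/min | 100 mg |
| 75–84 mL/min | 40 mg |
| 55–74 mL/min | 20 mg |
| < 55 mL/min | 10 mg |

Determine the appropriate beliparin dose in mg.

SCr = 161 / 88.4 = 1.821 mg/dL
CrCl = (140 − 84) × 59.2 / (72 × 1.821) = 3315.2 / 131.11 ≈ 25.3 mL/min
CrCl ≈ 25 mL/min → bracket < 55 mL/min.
Dose for this bracket: 10 mg.

10 mg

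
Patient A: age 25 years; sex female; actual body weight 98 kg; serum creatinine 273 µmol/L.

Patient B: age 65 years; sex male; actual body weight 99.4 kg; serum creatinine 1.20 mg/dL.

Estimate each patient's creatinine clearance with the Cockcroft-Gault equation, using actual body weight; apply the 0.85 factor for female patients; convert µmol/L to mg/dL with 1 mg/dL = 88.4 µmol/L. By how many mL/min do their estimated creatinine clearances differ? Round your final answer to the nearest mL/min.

43 mL/min

Patient A: SCr = 273 / 88.4 = 3.088 mg/dL
Patient A: CrCl = (140 − 25) × 98 / (72 × 3.088) × 0.85 = 11270.0 / 222.34 × 0.85 ≈ 43.1 mL/min
Patient B: CrCl = (140 − 65) × 99.4 / (72 × 1.2) = 7455.0 / 86.40 ≈ 86.3 mL/min
|43.1 − 86.3| = 43.2 mL/min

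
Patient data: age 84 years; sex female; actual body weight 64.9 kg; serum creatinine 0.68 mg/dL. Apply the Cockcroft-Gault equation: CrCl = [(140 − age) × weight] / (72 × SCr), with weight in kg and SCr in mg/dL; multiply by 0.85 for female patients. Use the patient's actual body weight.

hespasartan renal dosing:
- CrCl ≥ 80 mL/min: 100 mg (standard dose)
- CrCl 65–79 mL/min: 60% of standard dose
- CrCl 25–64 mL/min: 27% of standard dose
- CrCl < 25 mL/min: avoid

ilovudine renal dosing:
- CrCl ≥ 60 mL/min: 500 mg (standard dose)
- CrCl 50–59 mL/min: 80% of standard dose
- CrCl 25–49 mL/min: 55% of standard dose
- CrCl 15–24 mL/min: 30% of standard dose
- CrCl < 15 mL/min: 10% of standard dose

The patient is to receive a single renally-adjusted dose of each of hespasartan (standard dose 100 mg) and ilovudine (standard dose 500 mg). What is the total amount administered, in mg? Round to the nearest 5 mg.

CrCl = (140 − 84) × 64.9 / (72 × 0.68) × 0.85 = 3634.4 / 48.96 × 0.85 ≈ 63.1 mL/min
CrCl ≈ 63 mL/min.
hespasartan: 25–64 mL/min → 27% of 100 mg = 27 mg.
ilovudine: ≥ 60 mL/min → 100% of 500 mg = 500 mg.
Total = 27 + 500 = 527 mg.

525 mg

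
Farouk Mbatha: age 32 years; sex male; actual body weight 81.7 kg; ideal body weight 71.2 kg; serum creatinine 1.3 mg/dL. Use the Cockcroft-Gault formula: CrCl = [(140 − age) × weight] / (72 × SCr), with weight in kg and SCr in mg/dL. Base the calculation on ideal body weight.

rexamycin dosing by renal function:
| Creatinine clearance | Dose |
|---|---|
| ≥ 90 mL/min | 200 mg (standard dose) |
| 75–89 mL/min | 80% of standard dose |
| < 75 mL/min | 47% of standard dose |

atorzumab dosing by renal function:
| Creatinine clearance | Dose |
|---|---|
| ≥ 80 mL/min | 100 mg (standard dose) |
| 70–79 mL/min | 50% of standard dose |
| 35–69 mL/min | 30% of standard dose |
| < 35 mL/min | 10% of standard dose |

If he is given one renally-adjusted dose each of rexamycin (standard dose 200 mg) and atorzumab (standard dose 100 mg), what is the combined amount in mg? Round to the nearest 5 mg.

260 mg

CrCl = (140 − 32) × 71.2 / (72 × 1.3) = 7689.6 / 93.60 ≈ 82.2 mL/min
CrCl ≈ 82 mL/min.
rexamycin: 75–89 mL/min → 80% of 200 mg = 160 mg.
atorzumab: ≥ 80 mL/min → 100% of 100 mg = 100 mg.
Total = 160 + 100 = 260 mg.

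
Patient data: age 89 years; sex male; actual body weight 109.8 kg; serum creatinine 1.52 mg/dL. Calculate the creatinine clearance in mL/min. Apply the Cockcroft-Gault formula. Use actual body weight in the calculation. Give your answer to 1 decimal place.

CrCl = (140 − 89) × 109.8 / (72 × 1.52) = 5599.8 / 109.44 ≈ 51.2 mL/min

51.2 mL/min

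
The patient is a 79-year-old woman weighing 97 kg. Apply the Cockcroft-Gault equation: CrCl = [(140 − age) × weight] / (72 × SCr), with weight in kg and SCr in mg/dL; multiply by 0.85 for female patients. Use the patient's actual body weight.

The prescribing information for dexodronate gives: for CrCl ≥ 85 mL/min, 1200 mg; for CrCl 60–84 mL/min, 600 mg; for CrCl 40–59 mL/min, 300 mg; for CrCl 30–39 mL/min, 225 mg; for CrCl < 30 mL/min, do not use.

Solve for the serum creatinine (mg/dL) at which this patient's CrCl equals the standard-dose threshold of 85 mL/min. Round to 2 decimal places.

Standard dose requires CrCl ≥ 85 mL/min.
Set (140 − 79) × 97 × 0.85 / (72 × SCr) = 85
SCr = (140 − 79) × 97 × 0.85 / (72 × 85) = 0.822 mg/dL

0.82 mg/dL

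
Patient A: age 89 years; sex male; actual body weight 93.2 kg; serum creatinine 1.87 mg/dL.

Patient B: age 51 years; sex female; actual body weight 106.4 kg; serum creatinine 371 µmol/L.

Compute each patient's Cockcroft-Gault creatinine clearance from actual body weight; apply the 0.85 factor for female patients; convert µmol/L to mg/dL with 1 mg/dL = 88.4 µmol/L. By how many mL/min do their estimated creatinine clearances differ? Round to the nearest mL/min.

9 mL/min

Patient A: CrCl = (140 − 89) × 93.2 / (72 × 1.87) = 4753.2 / 134.64 ≈ 35.3 mL/min
Patient B: SCr = 371 / 88.4 = 4.197 mg/dL
Patient B: CrCl = (140 − 51) × 106.4 / (72 × 4.197) × 0.85 = 9469.6 / 302.18 × 0.85 ≈ 26.6 mL/min
|35.3 − 26.6| = 8.7 mL/min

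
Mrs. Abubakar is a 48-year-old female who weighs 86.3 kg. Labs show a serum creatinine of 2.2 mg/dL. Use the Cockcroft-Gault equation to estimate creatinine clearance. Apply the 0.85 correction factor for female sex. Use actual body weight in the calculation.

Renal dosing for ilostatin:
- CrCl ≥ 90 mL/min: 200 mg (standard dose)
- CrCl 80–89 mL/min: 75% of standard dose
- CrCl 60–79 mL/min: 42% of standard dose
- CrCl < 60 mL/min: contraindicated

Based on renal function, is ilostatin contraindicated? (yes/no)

CrCl = (140 − 48) × 86.3 / (72 × 2.2) × 0.85 = 7939.6 / 158.40 × 0.85 ≈ 42.6 mL/min
CrCl ≈ 43 mL/min, which is < 60 mL/min.

yes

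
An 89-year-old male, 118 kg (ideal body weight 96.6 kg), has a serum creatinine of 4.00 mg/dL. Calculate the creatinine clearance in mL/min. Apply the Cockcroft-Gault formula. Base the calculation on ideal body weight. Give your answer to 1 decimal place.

17.1 mL/min

CrCl = (140 − 89) × 96.6 / (72 × 4) = 4926.6 / 288.00 ≈ 17.1 mL/min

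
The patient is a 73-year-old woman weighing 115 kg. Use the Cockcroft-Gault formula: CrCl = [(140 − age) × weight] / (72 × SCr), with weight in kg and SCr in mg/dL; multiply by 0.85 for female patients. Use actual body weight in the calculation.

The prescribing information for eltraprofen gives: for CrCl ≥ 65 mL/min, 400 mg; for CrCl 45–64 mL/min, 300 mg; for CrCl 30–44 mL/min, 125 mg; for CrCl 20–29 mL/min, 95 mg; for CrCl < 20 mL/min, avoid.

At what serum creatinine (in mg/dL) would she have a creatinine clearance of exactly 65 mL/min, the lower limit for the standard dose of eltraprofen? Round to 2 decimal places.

1.40 mg/dL

Standard dose requires CrCl ≥ 65 mL/min.
Set (140 − 73) × 115 × 0.85 / (72 × SCr) = 65
SCr = (140 − 73) × 115 × 0.85 / (72 × 65) = 1.399 mg/dL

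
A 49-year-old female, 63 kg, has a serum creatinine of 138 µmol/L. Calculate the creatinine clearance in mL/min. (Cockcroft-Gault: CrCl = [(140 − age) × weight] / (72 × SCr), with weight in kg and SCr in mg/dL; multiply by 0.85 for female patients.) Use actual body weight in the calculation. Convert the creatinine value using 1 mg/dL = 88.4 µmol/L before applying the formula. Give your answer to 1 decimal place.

43.4 mL/min

SCr = 138 / 88.4 = 1.561 mg/dL
CrCl = (140 − 49) × 63 / (72 × 1.561) × 0.85 = 5733.0 / 112.39 × 0.85 ≈ 43.4 mL/min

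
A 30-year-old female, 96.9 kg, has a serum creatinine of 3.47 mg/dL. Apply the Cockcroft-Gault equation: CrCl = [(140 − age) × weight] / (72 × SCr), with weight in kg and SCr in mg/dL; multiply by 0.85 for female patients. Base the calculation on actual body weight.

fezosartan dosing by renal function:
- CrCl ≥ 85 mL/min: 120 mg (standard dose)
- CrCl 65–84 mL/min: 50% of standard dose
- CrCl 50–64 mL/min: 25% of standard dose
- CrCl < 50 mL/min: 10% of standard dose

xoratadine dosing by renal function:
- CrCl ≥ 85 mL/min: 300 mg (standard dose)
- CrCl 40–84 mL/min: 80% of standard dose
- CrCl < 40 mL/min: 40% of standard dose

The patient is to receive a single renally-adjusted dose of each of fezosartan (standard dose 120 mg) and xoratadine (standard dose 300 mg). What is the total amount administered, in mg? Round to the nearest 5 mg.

CrCl = (140 − 30) × 96.9 / (72 × 3.47) × 0.85 = 10659.0 / 249.84 × 0.85 ≈ 36.3 mL/min
CrCl ≈ 36 mL/min.
fezosartan: < 50 mL/min → 10% of 120 mg = 12 mg.
xoratadine: < 40 mL/min → 40% of 300 mg = 120 mg.
Total = 12 + 120 = 132 mg.

130 mg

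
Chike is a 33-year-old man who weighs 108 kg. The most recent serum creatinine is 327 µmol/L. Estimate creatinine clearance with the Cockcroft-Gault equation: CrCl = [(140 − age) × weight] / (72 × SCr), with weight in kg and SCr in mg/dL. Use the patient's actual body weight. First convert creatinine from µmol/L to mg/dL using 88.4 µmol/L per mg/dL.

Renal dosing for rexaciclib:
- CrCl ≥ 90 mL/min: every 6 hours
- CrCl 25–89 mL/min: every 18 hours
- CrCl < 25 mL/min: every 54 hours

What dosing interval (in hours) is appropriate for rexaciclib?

every 18 hours

SCr = 327 / 88.4 = 3.699 mg/dL
CrCl = (140 − 33) × 108 / (72 × 3.699) = 11556.0 / 266.33 ≈ 43.4 mL/min
CrCl ≈ 43 mL/min → bracket 25–89 mL/min → every 18 hours.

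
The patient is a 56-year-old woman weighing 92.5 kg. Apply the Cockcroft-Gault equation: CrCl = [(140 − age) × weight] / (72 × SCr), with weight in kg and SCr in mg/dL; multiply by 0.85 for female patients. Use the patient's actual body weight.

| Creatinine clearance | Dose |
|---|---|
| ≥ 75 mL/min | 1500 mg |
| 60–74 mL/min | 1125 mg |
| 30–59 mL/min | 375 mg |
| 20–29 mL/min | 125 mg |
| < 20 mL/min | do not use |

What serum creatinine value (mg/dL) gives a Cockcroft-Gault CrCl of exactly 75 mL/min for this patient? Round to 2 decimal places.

1.22 mg/dL

Standard dose requires CrCl ≥ 75 mL/min.
Set (140 − 56) × 92.5 × 0.85 / (72 × SCr) = 75
SCr = (140 − 56) × 92.5 × 0.85 / (72 × 75) = 1.223 mg/dL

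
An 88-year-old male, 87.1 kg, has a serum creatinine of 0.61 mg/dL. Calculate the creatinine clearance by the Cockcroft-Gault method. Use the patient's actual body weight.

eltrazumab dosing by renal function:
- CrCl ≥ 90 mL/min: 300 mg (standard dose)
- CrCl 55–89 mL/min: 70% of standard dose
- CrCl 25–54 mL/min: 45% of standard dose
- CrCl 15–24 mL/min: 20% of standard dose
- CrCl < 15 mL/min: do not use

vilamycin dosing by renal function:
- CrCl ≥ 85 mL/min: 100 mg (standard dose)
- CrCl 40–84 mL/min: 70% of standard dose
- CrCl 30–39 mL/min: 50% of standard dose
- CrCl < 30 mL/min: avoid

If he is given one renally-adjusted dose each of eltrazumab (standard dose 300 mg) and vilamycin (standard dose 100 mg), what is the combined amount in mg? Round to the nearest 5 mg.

CrCl = (140 − 88) × 87.1 / (72 × 0.61) = 4529.2 / 43.92 ≈ 103.1 mL/min
CrCl ≈ 103 mL/min.
eltrazumab: ≥ 90 mL/min → 100% of 300 mg = 300 mg.
vilamycin: ≥ 85 mL/min → 100% of 100 mg = 100 mg.
Total = 300 + 100 = 400 mg.

400 mg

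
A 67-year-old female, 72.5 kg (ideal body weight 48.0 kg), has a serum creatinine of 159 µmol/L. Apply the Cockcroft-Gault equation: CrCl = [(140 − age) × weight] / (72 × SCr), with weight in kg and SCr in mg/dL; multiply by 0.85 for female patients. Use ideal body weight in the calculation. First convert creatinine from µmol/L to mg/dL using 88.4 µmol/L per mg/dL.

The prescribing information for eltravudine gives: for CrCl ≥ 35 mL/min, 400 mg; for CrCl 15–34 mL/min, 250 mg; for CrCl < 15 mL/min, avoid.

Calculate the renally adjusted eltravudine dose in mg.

250 mg

SCr = 159 / 88.4 = 1.799 mg/dL
CrCl = (140 − 67) × 48 / (72 × 1.799) × 0.85 = 3504.0 / 129.53 × 0.85 ≈ 23.0 mL/min
CrCl ≈ 23 mL/min → bracket 15–34 mL/min.
Dose for this bracket: 250 mg.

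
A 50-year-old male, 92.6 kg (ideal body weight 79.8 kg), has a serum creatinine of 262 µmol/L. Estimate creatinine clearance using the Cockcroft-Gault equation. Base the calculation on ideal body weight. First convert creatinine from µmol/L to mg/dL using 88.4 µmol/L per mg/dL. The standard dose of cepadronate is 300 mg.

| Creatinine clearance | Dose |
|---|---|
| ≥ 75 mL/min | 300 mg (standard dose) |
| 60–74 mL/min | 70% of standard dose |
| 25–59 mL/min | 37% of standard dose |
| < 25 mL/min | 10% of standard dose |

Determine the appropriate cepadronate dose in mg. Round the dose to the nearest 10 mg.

SCr = 262 / 88.4 = 2.964 mg/dL
CrCl = (140 − 50) × 79.8 / (72 × 2.964) = 7182.0 / 213.41 ≈ 33.7 mL/min
CrCl ≈ 34 mL/min → bracket 25–59 mL/min.
37% of 300 mg = 111 mg → 110 mg

110 mg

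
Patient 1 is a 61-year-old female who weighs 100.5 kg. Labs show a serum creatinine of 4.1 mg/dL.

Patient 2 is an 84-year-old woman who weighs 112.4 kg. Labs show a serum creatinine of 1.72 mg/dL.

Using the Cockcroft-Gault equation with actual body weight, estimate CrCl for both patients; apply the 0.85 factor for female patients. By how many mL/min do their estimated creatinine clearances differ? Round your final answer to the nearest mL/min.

20 mL/min

Patient 1: CrCl = (140 − 61) × 100.5 / (72 × 4.1) × 0.85 = 7939.5 / 295.20 × 0.85 ≈ 22.9 mL/min
Patient 2: CrCl = (140 − 84) × 112.4 / (72 × 1.72) × 0.85 = 6294.4 / 123.84 × 0.85 ≈ 43.2 mL/min
|22.9 − 43.2| = 20.3 mL/min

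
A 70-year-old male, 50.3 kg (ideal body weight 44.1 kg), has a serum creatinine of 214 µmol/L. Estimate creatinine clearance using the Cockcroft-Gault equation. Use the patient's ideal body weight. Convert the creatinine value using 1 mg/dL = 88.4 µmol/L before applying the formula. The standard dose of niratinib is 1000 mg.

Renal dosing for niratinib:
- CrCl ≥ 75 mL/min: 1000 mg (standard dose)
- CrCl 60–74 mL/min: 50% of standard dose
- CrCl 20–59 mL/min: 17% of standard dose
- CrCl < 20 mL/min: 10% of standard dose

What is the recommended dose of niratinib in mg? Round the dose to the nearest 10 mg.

SCr = 214 / 88.4 = 2.421 mg/dL
CrCl = (140 − 70) × 44.1 / (72 × 2.421) = 3087.0 / 174.31 ≈ 17.7 mL/min
CrCl ≈ 18 mL/min → bracket < 20 mL/min.
10% of 1000 mg = 100 mg

100 mg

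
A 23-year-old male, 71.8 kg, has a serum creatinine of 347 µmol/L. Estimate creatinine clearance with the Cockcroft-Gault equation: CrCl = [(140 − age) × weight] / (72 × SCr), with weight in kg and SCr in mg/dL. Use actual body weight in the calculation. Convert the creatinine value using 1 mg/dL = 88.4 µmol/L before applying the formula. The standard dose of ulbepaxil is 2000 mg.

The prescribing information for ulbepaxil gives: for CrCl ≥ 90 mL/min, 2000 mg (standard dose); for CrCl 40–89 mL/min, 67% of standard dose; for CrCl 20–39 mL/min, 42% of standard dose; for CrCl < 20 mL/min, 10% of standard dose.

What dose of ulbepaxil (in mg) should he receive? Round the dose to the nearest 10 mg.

SCr = 347 / 88.4 = 3.925 mg/dL
CrCl = (140 − 23) × 71.8 / (72 × 3.925) = 8400.6 / 282.60 ≈ 29.7 mL/min
CrCl ≈ 30 mL/min → bracket 20–39 mL/min.
42% of 2000 mg = 840 mg

840 mg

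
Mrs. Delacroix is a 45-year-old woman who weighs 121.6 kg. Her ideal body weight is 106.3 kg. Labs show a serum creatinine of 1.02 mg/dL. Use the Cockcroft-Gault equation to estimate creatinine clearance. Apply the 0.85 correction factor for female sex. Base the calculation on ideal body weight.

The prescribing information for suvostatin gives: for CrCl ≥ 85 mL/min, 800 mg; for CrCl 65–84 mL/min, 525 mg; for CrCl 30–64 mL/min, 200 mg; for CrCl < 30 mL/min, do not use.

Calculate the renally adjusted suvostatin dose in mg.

CrCl = (140 − 45) × 106.3 / (72 × 1.02) × 0.85 = 10098.5 / 73.44 × 0.85 ≈ 116.9 mL/min
CrCl ≈ 117 mL/min → bracket ≥ 85 mL/min.
Dose for this bracket: 800 mg.

800 mg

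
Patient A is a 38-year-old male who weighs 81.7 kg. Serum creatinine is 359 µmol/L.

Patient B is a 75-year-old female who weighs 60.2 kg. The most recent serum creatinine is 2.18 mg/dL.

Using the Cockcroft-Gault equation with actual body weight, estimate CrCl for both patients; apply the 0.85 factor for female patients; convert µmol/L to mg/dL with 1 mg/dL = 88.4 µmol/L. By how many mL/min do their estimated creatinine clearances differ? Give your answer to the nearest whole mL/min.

7 mL/min

Patient A: SCr = 359 / 88.4 = 4.061 mg/dL
Patient A: CrCl = (140 − 38) × 81.7 / (72 × 4.061) = 8333.4 / 292.39 ≈ 28.5 mL/min
Patient B: CrCl = (140 − 75) × 60.2 / (72 × 2.18) × 0.85 = 3913.0 / 156.96 × 0.85 ≈ 21.2 mL/min
|28.5 − 21.2| = 7.3 mL/min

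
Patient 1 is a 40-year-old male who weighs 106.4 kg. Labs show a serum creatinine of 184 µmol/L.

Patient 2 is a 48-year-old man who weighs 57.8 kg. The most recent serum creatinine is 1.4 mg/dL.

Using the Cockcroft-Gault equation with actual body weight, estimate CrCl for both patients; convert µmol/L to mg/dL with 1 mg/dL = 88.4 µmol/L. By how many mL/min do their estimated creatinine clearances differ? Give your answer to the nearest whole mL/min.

Patient 1: SCr = 184 / 88.4 = 2.081 mg/dL
Patient 1: CrCl = (140 − 40) × 106.4 / (72 × 2.081) = 10640.0 / 149.83 ≈ 71.0 mL/min
Patient 2: CrCl = (140 − 48) × 57.8 / (72 × 1.4) = 5317.6 / 100.80 ≈ 52.8 mL/min
|71.0 − 52.8| = 18.2 mL/min

18 mL/min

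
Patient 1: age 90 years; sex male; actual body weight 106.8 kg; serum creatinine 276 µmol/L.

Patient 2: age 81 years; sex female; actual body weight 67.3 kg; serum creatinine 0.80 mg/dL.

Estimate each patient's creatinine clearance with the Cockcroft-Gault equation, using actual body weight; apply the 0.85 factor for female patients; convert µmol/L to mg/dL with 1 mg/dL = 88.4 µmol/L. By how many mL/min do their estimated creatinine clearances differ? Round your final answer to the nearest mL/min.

Patient 1: SCr = 276 / 88.4 = 3.122 mg/dL
Patient 1: CrCl = (140 − 90) × 106.8 / (72 × 3.122) = 5340.0 / 224.78 ≈ 23.8 mL/min
Patient 2: CrCl = (140 − 81) × 67.3 / (72 × 0.8) × 0.85 = 3970.7 / 57.60 × 0.85 ≈ 58.6 mL/min
|23.8 − 58.6| = 34.8 mL/min

35 mL/min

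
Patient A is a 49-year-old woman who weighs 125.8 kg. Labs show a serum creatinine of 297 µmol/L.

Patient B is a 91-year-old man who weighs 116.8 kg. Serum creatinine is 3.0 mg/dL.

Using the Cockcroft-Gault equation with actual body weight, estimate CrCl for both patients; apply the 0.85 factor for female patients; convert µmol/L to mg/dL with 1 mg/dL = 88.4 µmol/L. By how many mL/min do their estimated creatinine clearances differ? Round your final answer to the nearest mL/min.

Patient A: SCr = 297 / 88.4 = 3.36 mg/dL
Patient A: CrCl = (140 − 49) × 125.8 / (72 × 3.36) × 0.85 = 11447.8 / 241.92 × 0.85 ≈ 40.2 mL/min
Patient B: CrCl = (140 − 91) × 116.8 / (72 × 3) = 5723.2 / 216.00 ≈ 26.5 mL/min
|40.2 − 26.5| = 13.7 mL/min

14 mL/min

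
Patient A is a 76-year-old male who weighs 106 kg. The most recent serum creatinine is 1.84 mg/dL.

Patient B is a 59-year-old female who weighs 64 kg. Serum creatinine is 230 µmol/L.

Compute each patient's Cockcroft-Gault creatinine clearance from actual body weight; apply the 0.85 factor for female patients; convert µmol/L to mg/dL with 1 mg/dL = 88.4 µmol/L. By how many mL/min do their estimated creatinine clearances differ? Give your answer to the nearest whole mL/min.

28 mL/min

Patient A: CrCl = (140 − 76) × 106 / (72 × 1.84) = 6784.0 / 132.48 ≈ 51.2 mL/min
Patient B: SCr = 230 / 88.4 = 2.602 mg/dL
Patient B: CrCl = (140 − 59) × 64 / (72 × 2.602) × 0.85 = 5184.0 / 187.34 × 0.85 ≈ 23.5 mL/min
|51.2 − 23.5| = 27.7 mL/min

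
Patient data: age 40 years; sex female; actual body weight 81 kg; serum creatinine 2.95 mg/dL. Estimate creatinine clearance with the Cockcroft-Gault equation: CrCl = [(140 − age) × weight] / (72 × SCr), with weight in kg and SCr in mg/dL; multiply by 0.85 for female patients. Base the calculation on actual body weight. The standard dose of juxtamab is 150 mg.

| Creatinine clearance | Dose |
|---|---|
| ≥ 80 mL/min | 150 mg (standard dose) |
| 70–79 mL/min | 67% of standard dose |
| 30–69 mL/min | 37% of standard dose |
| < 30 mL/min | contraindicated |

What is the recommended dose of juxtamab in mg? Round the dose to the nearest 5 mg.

CrCl = (140 − 40) × 81 / (72 × 2.95) × 0.85 = 8100.0 / 212.40 × 0.85 ≈ 32.4 mL/min
CrCl ≈ 32 mL/min → bracket 30–69 mL/min.
37% of 150 mg = 55.5 mg → 55 mg

55 mg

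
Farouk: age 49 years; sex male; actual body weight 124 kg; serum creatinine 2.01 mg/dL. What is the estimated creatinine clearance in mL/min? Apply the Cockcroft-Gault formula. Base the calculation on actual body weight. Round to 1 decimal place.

78.0 mL/min

CrCl = (140 − 49) × 124 / (72 × 2.01) = 11284.0 / 144.72 ≈ 78.0 mL/min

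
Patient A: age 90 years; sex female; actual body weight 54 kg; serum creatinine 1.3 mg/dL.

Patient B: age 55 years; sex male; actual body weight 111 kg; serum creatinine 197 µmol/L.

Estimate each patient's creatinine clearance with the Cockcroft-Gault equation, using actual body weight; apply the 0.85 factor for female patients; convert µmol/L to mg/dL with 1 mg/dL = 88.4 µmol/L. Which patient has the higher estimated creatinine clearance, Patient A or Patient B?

Patient A: CrCl = (140 − 90) × 54 / (72 × 1.3) × 0.85 = 2700.0 / 93.60 × 0.85 ≈ 24.5 mL/min
Patient B: SCr = 197 / 88.4 = 2.229 mg/dL
Patient B: CrCl = (140 − 55) × 111 / (72 × 2.229) = 9435.0 / 160.49 ≈ 58.8 mL/min
24.5 vs 58.8 mL/min → Patient B is higher.

Patient B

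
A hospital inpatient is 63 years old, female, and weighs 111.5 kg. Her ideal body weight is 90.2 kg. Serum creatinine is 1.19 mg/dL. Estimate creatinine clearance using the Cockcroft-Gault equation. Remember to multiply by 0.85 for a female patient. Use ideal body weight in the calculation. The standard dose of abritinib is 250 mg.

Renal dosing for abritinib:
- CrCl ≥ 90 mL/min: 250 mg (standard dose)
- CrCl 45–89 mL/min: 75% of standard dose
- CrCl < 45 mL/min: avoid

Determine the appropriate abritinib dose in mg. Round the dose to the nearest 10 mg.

190 mg

CrCl = (140 − 63) × 90.2 / (72 × 1.19) × 0.85 = 6945.4 / 85.68 × 0.85 ≈ 68.9 mL/min
CrCl ≈ 69 mL/min → bracket 45–89 mL/min.
75% of 250 mg = 187.5 mg → 190 mg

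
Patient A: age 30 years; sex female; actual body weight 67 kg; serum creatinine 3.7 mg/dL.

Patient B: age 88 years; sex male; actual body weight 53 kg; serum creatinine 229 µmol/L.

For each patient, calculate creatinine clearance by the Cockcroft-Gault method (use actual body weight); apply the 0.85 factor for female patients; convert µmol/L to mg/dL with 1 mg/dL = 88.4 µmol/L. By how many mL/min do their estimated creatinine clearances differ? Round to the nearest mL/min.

Patient A: CrCl = (140 − 30) × 67 / (72 × 3.7) × 0.85 = 7370.0 / 266.40 × 0.85 ≈ 23.5 mL/min
Patient B: SCr = 229 / 88.4 = 2.59 mg/dL
Patient B: CrCl = (140 − 88) × 53 / (72 × 2.59) = 2756.0 / 186.48 ≈ 14.8 mL/min
|23.5 − 14.8| = 8.7 mL/min

9 mL/min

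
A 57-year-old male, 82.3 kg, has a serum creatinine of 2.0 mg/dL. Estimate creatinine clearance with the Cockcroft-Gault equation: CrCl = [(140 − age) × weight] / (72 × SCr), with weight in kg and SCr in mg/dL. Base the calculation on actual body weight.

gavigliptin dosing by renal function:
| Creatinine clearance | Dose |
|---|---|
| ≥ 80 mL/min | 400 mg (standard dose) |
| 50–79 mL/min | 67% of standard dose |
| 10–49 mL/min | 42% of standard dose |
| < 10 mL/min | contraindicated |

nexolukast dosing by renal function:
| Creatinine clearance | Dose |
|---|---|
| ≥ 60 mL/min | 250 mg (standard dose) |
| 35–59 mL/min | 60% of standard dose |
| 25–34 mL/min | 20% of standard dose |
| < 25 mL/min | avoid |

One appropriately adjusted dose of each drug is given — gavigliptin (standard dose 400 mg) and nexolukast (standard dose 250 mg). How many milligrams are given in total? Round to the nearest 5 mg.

CrCl = (140 − 57) × 82.3 / (72 × 2) = 6830.9 / 144.00 ≈ 47.4 mL/min
CrCl ≈ 47 mL/min.
gavigliptin: 10–49 mL/min → 42% of 400 mg = 168 mg.
nexolukast: 35–59 mL/min → 60% of 250 mg = 150 mg.
Total = 168 + 150 = 318 mg.

320 mg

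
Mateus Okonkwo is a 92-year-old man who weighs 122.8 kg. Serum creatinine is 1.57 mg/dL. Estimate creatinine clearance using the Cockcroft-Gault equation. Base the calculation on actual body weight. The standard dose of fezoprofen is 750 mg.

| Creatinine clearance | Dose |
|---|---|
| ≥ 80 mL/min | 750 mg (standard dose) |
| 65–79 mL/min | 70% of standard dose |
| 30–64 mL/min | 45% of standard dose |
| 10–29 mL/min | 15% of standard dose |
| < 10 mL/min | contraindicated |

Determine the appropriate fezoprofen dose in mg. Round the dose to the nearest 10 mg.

CrCl = (140 − 92) × 122.8 / (72 × 1.57) = 5894.4 / 113.04 ≈ 52.1 mL/min
CrCl ≈ 52 mL/min → bracket 30–64 mL/min.
45% of 750 mg = 337.5 mg → 340 mg

340 mg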